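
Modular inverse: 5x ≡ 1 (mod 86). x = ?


Use the extended Euclidean algorithm to write 1 = 5·s + 86·t; then s mod 86 is the inverse.
Euclidean algorithm:
  5 = 0·86 + 5
  86 = 17·5 + 1
  5 = 5·1 + 0
gcd(5,86) = 1
Back-substitution gives: 5·(-17) + 86·(1) = 1
So 5⁻¹ ≡ -17 ≡ 69 (mod 86)
Check: 5 × 69 = 345 ≡ 1 (mod 86) ✓

5⁻¹ ≡ 69 (mod 86)


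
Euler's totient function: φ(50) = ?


Factor n: 50 = 2 × 5^2
φ(n) = n · ∏(1 - 1/p) over distinct primes p | n
φ(50) = 50 · (1 - 1/2) · (1 - 1/5) = 20

φ(50) = 20


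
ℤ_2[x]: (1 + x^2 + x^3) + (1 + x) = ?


Add coefficients mod 2:
x^0: 1 + 1 = 0 (mod 2)
x^1: 0 + 1 = 1 (mod 2)
x^2: 1 + 0 = 1 (mod 2)
x^3: 1 + 0 = 1 (mod 2)
Result: x + x^2 + x^3

f + g = x + x^2 + x^3


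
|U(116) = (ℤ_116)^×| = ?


U(n) is the group of units mod n; |U(n)| = φ(n)
|U(116)| = φ(116) = 56

|U(116) = (ℤ_116)^×| = 56


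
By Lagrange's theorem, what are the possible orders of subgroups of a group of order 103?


Lagrange's theorem: |H| divides |G|
|G| = 103
Divisors of 103: 1, 103

Possible subgroup orders: {1, 103}


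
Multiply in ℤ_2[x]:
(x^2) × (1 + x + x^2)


Expand and collect like terms; reduce coefficients mod 2:
x^0: 0·1 = 0 ≡ 0 (mod 2)
x^1: 0·1 + 0·1 = 0 ≡ 0 (mod 2)
x^2: 0·1 + 0·1 + 1·1 = 1 ≡ 1 (mod 2)
x^3: 0·1 + 1·1 = 1 ≡ 1 (mod 2)
x^4: 1·1 = 1 ≡ 1 (mod 2)
Result: x^2 + x^3 + x^4

f · g = x^2 + x^3 + x^4


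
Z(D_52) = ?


Z(G) = {g ∈ G | gx = xg for all x ∈ G}
For even n, Z(D_n) = {e, r^(n/2)}: the 180° rotation r^26 commutes with every reflection and rotation

Z(D_52) = {e, r^26}


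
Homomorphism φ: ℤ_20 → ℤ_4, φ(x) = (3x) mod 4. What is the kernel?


Kernel = preimage of identity
ker(φ) = {x ∈ ℤ_20 : 3x ≡ 0 (mod 4)}. Since 4 | 20, φ is well-defined. The kernel is the cyclic subgroup ⟨4⟩ of ℤ_20 (order 5), i.e. {0, 4, 8, 12, 16}

ker(φ) = {0, 4, 8, 12, 16}


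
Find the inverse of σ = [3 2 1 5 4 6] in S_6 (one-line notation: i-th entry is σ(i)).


To find σ⁻¹, swap domain and range:
σ(1) = 3 → σ⁻¹(3) = 1
σ(2) = 2 → σ⁻¹(2) = 2
σ(3) = 1 → σ⁻¹(1) = 3
σ(4) = 5 → σ⁻¹(5) = 4
σ(5) = 4 → σ⁻¹(4) = 5
σ(6) = 6 → σ⁻¹(6) = 6

σ⁻¹ = [3 2 1 5 4 6]


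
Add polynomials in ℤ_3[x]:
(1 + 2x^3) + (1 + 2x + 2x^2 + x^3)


Add coefficients mod 3:
x^0: 1 + 1 = 2 (mod 3)
x^1: 0 + 2 = 2 (mod 3)
x^2: 0 + 2 = 2 (mod 3)
x^3: 2 + 1 = 0 (mod 3)
Result: 2 + 2x + 2x^2

f + g = 2 + 2x + 2x^2


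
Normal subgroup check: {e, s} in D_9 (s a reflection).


H = {e, s} in D_9 (s a reflection)
r·s·r⁻¹ = sr⁻² ≠ s for n ≥ 3, so {e, s} is not closed under conjugation

No, not a normal subgroup


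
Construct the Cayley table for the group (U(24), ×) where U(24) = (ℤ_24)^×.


Elements: {1, 5, 7, 11, 13, 17, 19, 23}
Operation: multiplication mod 24
Entry (a, b) = (a × b) mod 24

Cayley table:
   |  1 |  5 |  7 | 11 | 13 | 17 | 19 | 23
 1 |  1 |  5 |  7 | 11 | 13 | 17 | 19 | 23
 5 |  5 |  1 | 11 |  7 | 17 | 13 | 23 | 19
 7 |  7 | 11 |  1 |  5 | 19 | 23 | 13 | 17
11 | 11 |  7 |  5 |  1 | 23 | 19 | 17 | 13
13 | 13 | 17 | 19 | 23 |  1 |  5 |  7 | 11
17 | 17 | 13 | 23 | 19 |  5 |  1 | 11 |  7
19 | 19 | 23 | 13 | 17 |  7 | 11 |  1 |  5
23 | 23 | 19 | 17 | 13 | 11 |  7 |  5 |  1


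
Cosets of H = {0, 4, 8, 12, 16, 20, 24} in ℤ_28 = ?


H = {0, 4, 8, 12, 16, 20, 24}, |H| = 7
Number of cosets = |G|/|H| = 28/7 = 4
0 + H = {0, 4, 8, 12, 16, 20, 24}
1 + H = {1, 5, 9, 13, 17, 21, 25}
2 + H = {2, 6, 10, 14, 18, 22, 26}
3 + H = {3, 7, 11, 15, 19, 23, 27}

Cosets: 0+H={0,4,8,12,16,20,24}; 1+H={1,5,9,13,17,21,25}; 2+H={2,6,10,14,18,22,26}; 3+H={3,7,11,15,19,23,27}


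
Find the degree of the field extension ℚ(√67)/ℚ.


√67 has minimal polynomial x² - 67 (irreducible over ℚ since 67 is squarefree)

[ℚ(√67)/ℚ] = 2


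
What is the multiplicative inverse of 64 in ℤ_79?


Use the extended Euclidean algorithm to write 1 = 64·s + 79·t; then s mod 79 is the inverse.
Euclidean algorithm:
  64 = 0·79 + 64
  79 = 1·64 + 15
  64 = 4·15 + 4
  15 = 3·4 + 3
  4 = 1·3 + 1
  3 = 3·1 + 0
gcd(64,79) = 1
Back-substitution gives: 64·(21) + 79·(-17) = 1
So 64⁻¹ ≡ 21 ≡ 21 (mod 79)
Check: 64 × 21 = 1344 ≡ 1 (mod 79) ✓

64⁻¹ ≡ 21 (mod 79)


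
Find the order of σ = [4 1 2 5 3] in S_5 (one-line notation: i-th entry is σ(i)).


Cycle decomposition: (1 4 5 3 2)
Cycle lengths: 5
Order = lcm(5) = 5

ord(σ) = 5


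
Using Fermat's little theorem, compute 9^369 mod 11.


Fermat's little theorem: if p is prime and gcd(a,p)=1, then a^(p-1) ≡ 1 (mod p)
p = 11 is prime, gcd(9,11) = 1
Reduce exponent: 369 mod 10 = 9
So 9^369 ≡ 9^9 (mod 11)
9^9 mod 11 = 5

9^369 ≡ 5 (mod 11)


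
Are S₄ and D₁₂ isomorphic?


Comparing S₄ and D₁₂:
S₄ has trivial center; D₁₂ has center {e, r⁶}

No, S₄ ≇ D₁₂


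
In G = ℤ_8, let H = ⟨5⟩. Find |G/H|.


|⟨5⟩| = n / gcd(5, 8) = 8 / 1 = 8
H is normal (ℤ_8 is abelian).
|G/H| = |G| / |H| = 8 / 8 = 1

|G/H| = 1


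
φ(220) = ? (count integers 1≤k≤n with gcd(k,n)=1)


Factor n: 220 = 2^2 × 5 × 11
φ(n) = n · ∏(1 - 1/p) over distinct primes p | n
φ(220) = 220 · (1 - 1/2) · (1 - 1/5) · (1 - 1/11) = 80

φ(220) = 80


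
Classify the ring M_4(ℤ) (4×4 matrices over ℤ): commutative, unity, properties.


Matrix multiplication is non-commutative for n ≥ 2; the identity matrix I is the unity; singular matrices give zero divisors, so not an integral domain
Commutative: No
Integral domain: No
Has unity: Yes

M_4(ℤ) (4×4 matrices over ℤ): Commutative=No, Unity=Yes


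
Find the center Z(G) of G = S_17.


Z(G) = {g ∈ G | gx = xg for all x ∈ G}
S_n is non-abelian for n ≥ 3; Z(S_17) is trivial

Z(S_17) = {e}


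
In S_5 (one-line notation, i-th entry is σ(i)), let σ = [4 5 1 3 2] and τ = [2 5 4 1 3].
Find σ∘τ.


σ∘τ: apply τ first, then σ
1 →τ 2 →σ 5
2 →τ 5 →σ 2
3 →τ 4 →σ 3
4 →τ 1 →σ 4
5 →τ 3 →σ 1

σ∘τ = [5 2 3 4 1]


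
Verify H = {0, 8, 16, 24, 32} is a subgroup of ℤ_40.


Subgroup test for H = {0, 8, 16, 24, 32} in (ℤ_40, +):
(1) 0 ∈ H? Yes
(2) Closure: for all a,b ∈ H, (a+b) mod 40 ∈ H? Yes
(3) Inverses: for all a ∈ H, -a mod 40 ∈ H? Yes

Yes, H is a subgroup of ℤ_40


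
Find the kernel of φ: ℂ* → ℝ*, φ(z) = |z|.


Kernel = preimage of identity
ker(φ) = {z ∈ ℂ* | |z| = 1} = unit circle S¹

ker(φ) = S¹ (unit circle)


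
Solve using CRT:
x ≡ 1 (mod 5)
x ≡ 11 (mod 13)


m₁ = 5, m₂ = 13, gcd = 1, so CRT applies. M = m₁·m₂ = 65
Let M₁ = M/m₁ = 13, M₂ = M/m₂ = 5
Find y₁ ≡ M₁⁻¹ (mod m₁): 13⁻¹ ≡ 2 (mod 5)
Find y₂ ≡ M₂⁻¹ (mod m₂): 5⁻¹ ≡ 8 (mod 13)
x = a₁·M₁·y₁ + a₂·M₂·y₂ = 1·13·2 + 11·5·8 = 466
Reduce mod 65: x ≡ 11
Check: 11 mod 5 = 1 ✓, 11 mod 13 = 11 ✓

x ≡ 11 (mod 65)


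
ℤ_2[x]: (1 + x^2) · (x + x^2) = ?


Expand and collect like terms; reduce coefficients mod 2:
x^0: 1·0 = 0 ≡ 0 (mod 2)
x^1: 1·1 + 0·0 = 1 ≡ 1 (mod 2)
x^2: 1·1 + 0·1 + 1·0 = 1 ≡ 1 (mod 2)
x^3: 0·1 + 1·1 = 1 ≡ 1 (mod 2)
x^4: 1·1 = 1 ≡ 1 (mod 2)
Result: x + x^2 + x^3 + x^4

f · g = x + x^2 + x^3 + x^4


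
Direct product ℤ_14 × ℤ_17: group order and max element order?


|ℤ_14 × ℤ_17| = 14 × 17 = 238
Max element order = lcm(14,17) = 238
Cyclic? Yes (gcd=1)

|ℤ_14×ℤ_17| = 238, max element order = 238


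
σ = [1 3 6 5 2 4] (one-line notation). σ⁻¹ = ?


To find σ⁻¹, swap domain and range:
σ(1) = 1 → σ⁻¹(1) = 1
σ(2) = 3 → σ⁻¹(3) = 2
σ(3) = 6 → σ⁻¹(6) = 3
σ(4) = 5 → σ⁻¹(5) = 4
σ(5) = 2 → σ⁻¹(2) = 5
σ(6) = 4 → σ⁻¹(4) = 6

σ⁻¹ = [1 5 2 6 4 3]


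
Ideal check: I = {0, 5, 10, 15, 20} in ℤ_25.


Check ideal conditions for I = {0, 5, 10, 15, 20} in ℤ_25:
(1) I is an additive subgroup? Yes
(2) For r ∈ ℤ_25 and a ∈ I: r·a ∈ I? Yes

Yes, I is an ideal of ℤ_25


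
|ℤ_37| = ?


ℤ_n has n elements.

|ℤ_37| = 37


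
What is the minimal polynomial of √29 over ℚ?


√29 satisfies x² - 29 = 0, irreducible over ℚ since 29 is squarefree

Minimal polynomial: x² - 29


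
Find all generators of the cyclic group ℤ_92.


g generates ℤ_n iff gcd(g,n) = 1
Prime factors of 92: 2, 23
Generators are g ∈ {1,...,91} not divisible by any of these primes.
Generators: {1, 3, 5, 7, 9, 11, 13, 15, 17, 19, 21, 25, 27, 29, 31, 33, 35, 37, 39, 41, 43, 45, 47, 49, 51, 53, 55, 57, 59, 61, 63, 65, 67, 71, 73, 75, 77, 79, 81, 83, 85, 87, 89, 91}
Number of generators = φ(92) = 44

Generators of ℤ_92 = {1, 3, 5, 7, 9, 11, 13, 15, 17, 19, 21, 25, 27, 29, 31, 33, 35, 37, 39, 41, 43, 45, 47, 49, 51, 53, 55, 57, 59, 61, 63, 65, 67, 71, 73, 75, 77, 79, 81, 83, 85, 87, 89, 91}


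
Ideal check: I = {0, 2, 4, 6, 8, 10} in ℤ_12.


Check ideal conditions for I = {0, 2, 4, 6, 8, 10} in ℤ_12:
(1) I is an additive subgroup? Yes
(2) For r ∈ ℤ_12 and a ∈ I: r·a ∈ I? Yes

Yes, I is an ideal of ℤ_12


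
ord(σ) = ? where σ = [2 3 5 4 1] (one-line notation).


Cycle decomposition: (1 2 3 5)
Cycle lengths: 4
Order = lcm(4) = 4

ord(σ) = 4


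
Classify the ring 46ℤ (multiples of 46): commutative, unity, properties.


46ℤ is a commutative ring under +,× but has no multiplicative identity (1 ∉ 46ℤ); it has no zero divisors, but without unity it is not an integral domain
Commutative: Yes
Integral domain: No
Has unity: No

46ℤ (multiples of 46): Commutative=Yes, Unity=No


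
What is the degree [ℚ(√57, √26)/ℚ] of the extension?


[ℚ(√57,√26):ℚ] = [ℚ(√57,√26):ℚ(√57)]·[ℚ(√57):ℚ] = 2·2 = 4

[ℚ(√57, √26)/ℚ] = 4


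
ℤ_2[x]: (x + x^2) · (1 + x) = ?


Expand and collect like terms; reduce coefficients mod 2:
x^0: 0·1 = 0 ≡ 0 (mod 2)
x^1: 0·1 + 1·1 = 1 ≡ 1 (mod 2)
x^2: 1·1 + 1·1 = 2 ≡ 0 (mod 2)
x^3: 1·1 = 1 ≡ 1 (mod 2)
Result: x + x^3

f · g = x + x^3


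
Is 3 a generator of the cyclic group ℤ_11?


g generates ℤ_n iff gcd(g, n) = 1
gcd(3, 11) = 1
Since gcd = 1, 3 is a generator.

Yes, 3 generates ℤ_11


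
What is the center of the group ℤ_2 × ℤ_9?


Z(G) = {g ∈ G | gx = xg for all x ∈ G}
Direct product of abelian groups is abelian, so Z(G) = G

Z(ℤ_2 × ℤ_9) = ℤ_2 × ℤ_9


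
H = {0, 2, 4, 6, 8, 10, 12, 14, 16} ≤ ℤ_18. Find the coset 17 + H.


17 + H = {17 + h (mod 18) : h ∈ H}
17+0=17, 17+2=1, 17+4=3, 17+6=5, 17+8=7, 17+10=9, 17+12=11, 17+14=13, 17+16=15
17 + H = {1, 3, 5, 7, 9, 11, 13, 15, 17} = 1 + H

17 + H = {1, 3, 5, 7, 9, 11, 13, 15, 17}


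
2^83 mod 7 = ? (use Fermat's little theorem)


Fermat's little theorem: if p is prime and gcd(a,p)=1, then a^(p-1) ≡ 1 (mod p)
p = 7 is prime, gcd(2,7) = 1
Reduce exponent: 83 mod 6 = 5
So 2^83 ≡ 2^5 (mod 7)
2^5 mod 7 = 4

2^83 ≡ 4 (mod 7)


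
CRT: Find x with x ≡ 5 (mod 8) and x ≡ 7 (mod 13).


m₁ = 8, m₂ = 13, gcd = 1, so CRT applies. M = m₁·m₂ = 104
Let M₁ = M/m₁ = 13, M₂ = M/m₂ = 8
Find y₁ ≡ M₁⁻¹ (mod m₁): 13⁻¹ ≡ 5 (mod 8)
Find y₂ ≡ M₂⁻¹ (mod m₂): 8⁻¹ ≡ 5 (mod 13)
x = a₁·M₁·y₁ + a₂·M₂·y₂ = 5·13·5 + 7·8·5 = 605
Reduce mod 104: x ≡ 85
Check: 85 mod 8 = 5 ✓, 85 mod 13 = 7 ✓

x ≡ 85 (mod 104)


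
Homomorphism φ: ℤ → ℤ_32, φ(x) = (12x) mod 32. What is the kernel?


Kernel = preimage of identity
ker(φ) = {x ∈ ℤ : 12x ≡ 0 (mod 32)}. gcd(12,32) = 4, so 12x ≡ 0 (mod 32) ⟺ x ≡ 0 (mod 32/4 = 8). Hence ker(φ) = 8ℤ

ker(φ) = 8ℤ


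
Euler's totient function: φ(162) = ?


Factor n: 162 = 2 × 3^4
φ(n) = n · ∏(1 - 1/p) over distinct primes p | n
φ(162) = 162 · (1 - 1/2) · (1 - 1/3) = 54

φ(162) = 54


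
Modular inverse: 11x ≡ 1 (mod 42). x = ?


Use the extended Euclidean algorithm to write 1 = 11·s + 42·t; then s mod 42 is the inverse.
Euclidean algorithm:
  11 = 0·42 + 11
  42 = 3·11 + 9
  11 = 1·9 + 2
  9 = 4·2 + 1
  2 = 2·1 + 0
gcd(11,42) = 1
Back-substitution gives: 11·(-19) + 42·(5) = 1
So 11⁻¹ ≡ -19 ≡ 23 (mod 42)
Check: 11 × 23 = 253 ≡ 1 (mod 42) ✓

11⁻¹ ≡ 23 (mod 42)


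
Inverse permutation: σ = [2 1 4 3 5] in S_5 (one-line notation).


To find σ⁻¹, swap domain and range:
σ(1) = 2 → σ⁻¹(2) = 1
σ(2) = 1 → σ⁻¹(1) = 2
σ(3) = 4 → σ⁻¹(4) = 3
σ(4) = 3 → σ⁻¹(3) = 4
σ(5) = 5 → σ⁻¹(5) = 5

σ⁻¹ = [2 1 4 3 5]


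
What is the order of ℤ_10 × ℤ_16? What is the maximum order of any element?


|ℤ_10 × ℤ_16| = 10 × 16 = 160
Max element order = lcm(10,16) = 80
Cyclic? No (gcd=2)

|ℤ_10×ℤ_16| = 160, max element order = 80


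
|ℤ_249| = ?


ℤ_n has n elements.

|ℤ_249| = 249


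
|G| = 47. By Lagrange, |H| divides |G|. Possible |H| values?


Lagrange's theorem: |H| divides |G|
|G| = 47
Divisors of 47: 1, 47

Possible subgroup orders: {1, 47}


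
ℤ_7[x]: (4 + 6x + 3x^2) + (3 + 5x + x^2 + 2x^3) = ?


Add coefficients mod 7:
x^0: 4 + 3 = 0 (mod 7)
x^1: 6 + 5 = 4 (mod 7)
x^2: 3 + 1 = 4 (mod 7)
x^3: 0 + 2 = 2 (mod 7)
Result: 4x + 4x^2 + 2x^3

f + g = 4x + 4x^2 + 2x^3


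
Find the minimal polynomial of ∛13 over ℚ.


∛13 satisfies x³ - 13 = 0, irreducible over ℚ (no rational root; 13 is not a perfect cube)

Minimal polynomial: x³ - 13


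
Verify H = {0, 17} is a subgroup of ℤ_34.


Subgroup test for H = {0, 17} in (ℤ_34, +):
(1) 0 ∈ H? Yes
(2) Closure: for all a,b ∈ H, (a+b) mod 34 ∈ H? Yes
(3) Inverses: for all a ∈ H, -a mod 34 ∈ H? Yes

Yes, H is a subgroup of ℤ_34


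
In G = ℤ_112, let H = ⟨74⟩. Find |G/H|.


|⟨74⟩| = n / gcd(74, 112) = 112 / 2 = 56
H is normal (ℤ_112 is abelian).
|G/H| = |G| / |H| = 112 / 56 = 2

|G/H| = 2


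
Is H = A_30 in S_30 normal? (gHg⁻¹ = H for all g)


H = A_30 in S_30
A_30 has index 2 in S_30, and every subgroup of index 2 is normal

Yes, normal subgroup


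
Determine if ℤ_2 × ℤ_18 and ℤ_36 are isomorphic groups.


Comparing ℤ_2 × ℤ_18 and ℤ_36:
gcd(2,18) = 2 ≠ 1. Max element order in ℤ_2×ℤ_18 is lcm(2,18) = 18 < 36, so it has no element of order 36

No, ℤ_2 × ℤ_18 ≇ ℤ_36


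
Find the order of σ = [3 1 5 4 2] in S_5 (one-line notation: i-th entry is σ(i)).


Cycle decomposition: (1 3 5 2)
Cycle lengths: 4
Order = lcm(4) = 4

ord(σ) = 4


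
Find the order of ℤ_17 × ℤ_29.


|A × B| = |A| · |B|
|ℤ_17 × ℤ_29| = 17 × 29 = 493

|ℤ_17 × ℤ_29| = 493


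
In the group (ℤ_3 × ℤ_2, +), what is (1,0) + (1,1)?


Operation: componentwise addition mod (3, 2)
(1,0) + (1,1) = ((a₁+b₁) mod 3, (a₂+b₂) mod 2) with a = (1,0), b = (1,1)

(1,0) + (1,1) = (2,1)


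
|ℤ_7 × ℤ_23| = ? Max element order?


|ℤ_7 × ℤ_23| = 7 × 23 = 161
Max element order = lcm(7,23) = 161
Cyclic? Yes (gcd=1)

|ℤ_7×ℤ_23| = 161, max element order = 161


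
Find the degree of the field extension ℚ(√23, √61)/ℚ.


[ℚ(√23,√61):ℚ] = [ℚ(√23,√61):ℚ(√23)]·[ℚ(√23):ℚ] = 2·2 = 4

[ℚ(√23, √61)/ℚ] = 4


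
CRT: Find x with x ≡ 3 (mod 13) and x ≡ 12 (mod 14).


m₁ = 13, m₂ = 14, gcd = 1, so CRT applies. M = m₁·m₂ = 182
Let M₁ = M/m₁ = 14, M₂ = M/m₂ = 13
Find y₁ ≡ M₁⁻¹ (mod m₁): 14⁻¹ ≡ 1 (mod 13)
Find y₂ ≡ M₂⁻¹ (mod m₂): 13⁻¹ ≡ 13 (mod 14)
x = a₁·M₁·y₁ + a₂·M₂·y₂ = 3·14·1 + 12·13·13 = 2070
Reduce mod 182: x ≡ 68
Check: 68 mod 13 = 3 ✓, 68 mod 14 = 12 ✓

x ≡ 68 (mod 182)


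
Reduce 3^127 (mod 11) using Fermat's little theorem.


Fermat's little theorem: if p is prime and gcd(a,p)=1, then a^(p-1) ≡ 1 (mod p)
p = 11 is prime, gcd(3,11) = 1
Reduce exponent: 127 mod 10 = 7
So 3^127 ≡ 3^7 (mod 11)
3^7 mod 11 = 9

3^127 ≡ 9 (mod 11)


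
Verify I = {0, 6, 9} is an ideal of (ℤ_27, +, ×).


Check ideal conditions for I = {0, 6, 9} in ℤ_27:
(1) I is an additive subgroup? No
(2) For r ∈ ℤ_27 and a ∈ I: r·a ∈ I? No  [counterexample: r=2, a=6, r·a mod 27 = 12 ∉ I]

No, I is not an ideal of ℤ_27


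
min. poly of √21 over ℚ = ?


√21 satisfies x² - 21 = 0, irreducible over ℚ since 21 is squarefree

Minimal polynomial: x² - 21


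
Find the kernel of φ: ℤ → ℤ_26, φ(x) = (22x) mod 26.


Kernel = preimage of identity
ker(φ) = {x ∈ ℤ : 22x ≡ 0 (mod 26)}. gcd(22,26) = 2, so 22x ≡ 0 (mod 26) ⟺ x ≡ 0 (mod 26/2 = 13). Hence ker(φ) = 13ℤ

ker(φ) = 13ℤ


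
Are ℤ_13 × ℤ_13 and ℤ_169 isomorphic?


Comparing ℤ_13 × ℤ_13 and ℤ_169:
gcd(13,13) = 13 ≠ 1. Max element order in ℤ_13×ℤ_13 is lcm(13,13) = 13 < 169, so it has no element of order 169

No, ℤ_13 × ℤ_13 ≇ ℤ_169


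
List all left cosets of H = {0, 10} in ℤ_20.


H = {0, 10}, |H| = 2
Number of cosets = |G|/|H| = 20/2 = 10
0 + H = {0, 10}
1 + H = {1, 11}
2 + H = {2, 12}
3 + H = {3, 13}
4 + H = {4, 14}
5 + H = {5, 15}
6 + H = {6, 16}
7 + H = {7, 17}
8 + H = {8, 18}
9 + H = {9, 19}

Cosets: 0+H={0,10}; 1+H={1,11}; 2+H={2,12}; 3+H={3,13}; 4+H={4,14}; 5+H={5,15}; 6+H={6,16}; 7+H={7,17}; 8+H={8,18}; 9+H={9,19}


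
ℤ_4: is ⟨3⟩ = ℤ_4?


g generates ℤ_n iff gcd(g, n) = 1
gcd(3, 4) = 1
Since gcd = 1, 3 is a generator.

Yes, 3 generates ℤ_4


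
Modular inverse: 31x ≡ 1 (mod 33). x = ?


Use the extended Euclidean algorithm to write 1 = 31·s + 33·t; then s mod 33 is the inverse.
Euclidean algorithm:
  31 = 0·33 + 31
  33 = 1·31 + 2
  31 = 15·2 + 1
  2 = 2·1 + 0
gcd(31,33) = 1
Back-substitution gives: 31·(16) + 33·(-15) = 1
So 31⁻¹ ≡ 16 ≡ 16 (mod 33)
Check: 31 × 16 = 496 ≡ 1 (mod 33) ✓

31⁻¹ ≡ 16 (mod 33)


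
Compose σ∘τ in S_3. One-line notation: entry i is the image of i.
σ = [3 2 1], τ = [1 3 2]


σ∘τ: apply τ first, then σ
1 →τ 1 →σ 3
2 →τ 3 →σ 1
3 →τ 2 →σ 2

σ∘τ = [3 1 2]


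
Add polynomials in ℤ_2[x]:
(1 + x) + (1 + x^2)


Add coefficients mod 2:
x^0: 1 + 1 = 0 (mod 2)
x^1: 1 + 0 = 1 (mod 2)
x^2: 0 + 1 = 1 (mod 2)
Result: x + x^2

f + g = x + x^2


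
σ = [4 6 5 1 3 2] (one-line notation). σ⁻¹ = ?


To find σ⁻¹, swap domain and range:
σ(1) = 4 → σ⁻¹(4) = 1
σ(2) = 6 → σ⁻¹(6) = 2
σ(3) = 5 → σ⁻¹(5) = 3
σ(4) = 1 → σ⁻¹(1) = 4
σ(5) = 3 → σ⁻¹(3) = 5
σ(6) = 2 → σ⁻¹(2) = 6

σ⁻¹ = [4 6 5 1 3 2]


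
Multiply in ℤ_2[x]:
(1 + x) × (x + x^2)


Expand and collect like terms; reduce coefficients mod 2:
x^0: 1·0 = 0 ≡ 0 (mod 2)
x^1: 1·1 + 1·0 = 1 ≡ 1 (mod 2)
x^2: 1·1 + 1·1 = 2 ≡ 0 (mod 2)
x^3: 1·1 = 1 ≡ 1 (mod 2)
Result: x + x^3

f · g = x + x^3


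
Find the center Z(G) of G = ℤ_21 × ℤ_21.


Z(G) = {g ∈ G | gx = xg for all x ∈ G}
Direct product of abelian groups is abelian, so Z(G) = G

Z(ℤ_21 × ℤ_21) = ℤ_21 × ℤ_21


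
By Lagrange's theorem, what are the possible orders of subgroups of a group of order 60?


Lagrange's theorem: |H| divides |G|
|G| = 60
Divisors of 60: 1, 2, 3, 4, 5, 6, 10, 12, 15, 20, 30, 60

Possible subgroup orders: {1, 2, 3, 4, 5, 6, 10, 12, 15, 20, 30, 60}


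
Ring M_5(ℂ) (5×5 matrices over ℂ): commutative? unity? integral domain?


Matrix multiplication is non-commutative for n ≥ 2; the identity matrix I is the unity; singular matrices give zero divisors, so not an integral domain
Commutative: No
Integral domain: No
Has unity: Yes

M_5(ℂ) (5×5 matrices over ℂ): Commutative=No, Unity=Yes


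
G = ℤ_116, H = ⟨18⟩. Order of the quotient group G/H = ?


|⟨18⟩| = n / gcd(18, 116) = 116 / 2 = 58
H is normal (ℤ_116 is abelian).
|G/H| = |G| / |H| = 116 / 58 = 2

|G/H| = 2


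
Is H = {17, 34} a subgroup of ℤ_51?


Subgroup test for H = {17, 34} in (ℤ_51, +):
(1) 0 ∈ H? No
(2) Closure: for all a,b ∈ H, (a+b) mod 51 ∈ H? No  [counterexample: 17 + 34 = 0 ∉ H]
(3) Inverses: for all a ∈ H, -a mod 51 ∈ H? Yes

No, H is not a subgroup of ℤ_51


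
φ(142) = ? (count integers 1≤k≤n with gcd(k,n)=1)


Factor n: 142 = 2 × 71
φ(n) = n · ∏(1 - 1/p) over distinct primes p | n
φ(142) = 142 · (1 - 1/2) · (1 - 1/71) = 70

φ(142) = 70


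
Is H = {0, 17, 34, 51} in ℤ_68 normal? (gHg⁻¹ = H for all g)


H = {0, 17, 34, 51} in ℤ_68
ℤ_68 is abelian; every subgroup of an abelian group is normal

Yes, normal subgroup


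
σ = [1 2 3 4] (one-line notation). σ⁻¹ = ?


To find σ⁻¹, swap domain and range:
σ(1) = 1 → σ⁻¹(1) = 1
σ(2) = 2 → σ⁻¹(2) = 2
σ(3) = 3 → σ⁻¹(3) = 3
σ(4) = 4 → σ⁻¹(4) = 4

σ⁻¹ = [1 2 3 4]


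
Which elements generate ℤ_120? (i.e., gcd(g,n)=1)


g generates ℤ_n iff gcd(g,n) = 1
Prime factors of 120: 2, 3, 5
Generators are g ∈ {1,...,119} not divisible by any of these primes.
Generators: {1, 7, 11, 13, 17, 19, 23, 29, 31, 37, 41, 43, 47, 49, 53, 59, 61, 67, 71, 73, 77, 79, 83, 89, 91, 97, 101, 103, 107, 109, 113, 119}
Number of generators = φ(120) = 32

Generators of ℤ_120 = {1, 7, 11, 13, 17, 19, 23, 29, 31, 37, 41, 43, 47, 49, 53, 59, 61, 67, 71, 73, 77, 79, 83, 89, 91, 97, 101, 103, 107, 109, 113, 119}


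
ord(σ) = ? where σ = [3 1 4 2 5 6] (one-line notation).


Cycle decomposition: (1 3 4 2)
Cycle lengths: 4
Order = lcm(4) = 4

ord(σ) = 4


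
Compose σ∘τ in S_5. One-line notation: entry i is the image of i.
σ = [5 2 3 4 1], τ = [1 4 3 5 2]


σ∘τ: apply τ first, then σ
1 →τ 1 →σ 5
2 →τ 4 →σ 4
3 →τ 3 →σ 3
4 →τ 5 →σ 1
5 →τ 2 →σ 2

σ∘τ = [5 4 3 1 2]


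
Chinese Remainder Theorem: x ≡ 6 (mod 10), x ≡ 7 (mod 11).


m₁ = 10, m₂ = 11, gcd = 1, so CRT applies. M = m₁·m₂ = 110
Let M₁ = M/m₁ = 11, M₂ = M/m₂ = 10
Find y₁ ≡ M₁⁻¹ (mod m₁): 11⁻¹ ≡ 1 (mod 10)
Find y₂ ≡ M₂⁻¹ (mod m₂): 10⁻¹ ≡ 10 (mod 11)
x = a₁·M₁·y₁ + a₂·M₂·y₂ = 6·11·1 + 7·10·10 = 766
Reduce mod 110: x ≡ 106
Check: 106 mod 10 = 6 ✓, 106 mod 11 = 7 ✓

x ≡ 106 (mod 110)


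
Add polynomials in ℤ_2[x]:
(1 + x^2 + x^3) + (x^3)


Add coefficients mod 2:
x^0: 1 + 0 = 1 (mod 2)
x^1: 0 + 0 = 0 (mod 2)
x^2: 1 + 0 = 1 (mod 2)
x^3: 1 + 1 = 0 (mod 2)
Result: 1 + x^2

f + g = 1 + x^2


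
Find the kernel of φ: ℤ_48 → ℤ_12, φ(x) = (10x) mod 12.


Kernel = preimage of identity
ker(φ) = {x ∈ ℤ_48 : 10x ≡ 0 (mod 12)}. Since 12 | 48, φ is well-defined. The kernel is the cyclic subgroup ⟨6⟩ of ℤ_48 (order 8), i.e. {0, 6, 12, 18, 24, 30, 36, 42}

ker(φ) = {0, 6, 12, 18, 24, 30, 36, 42}


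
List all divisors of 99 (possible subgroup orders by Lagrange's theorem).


Lagrange's theorem: |H| divides |G|
|G| = 99
Divisors of 99: 1, 3, 9, 11, 33, 99

Possible subgroup orders: {1, 3, 9, 11, 33, 99}


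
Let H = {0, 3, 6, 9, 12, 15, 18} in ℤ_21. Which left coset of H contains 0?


0 + H = {0 + h (mod 21) : h ∈ H}
0+0=0, 0+3=3, 0+6=6, 0+9=9, 0+12=12, 0+15=15, 0+18=18

0 + H = {0, 3, 6, 9, 12, 15, 18}


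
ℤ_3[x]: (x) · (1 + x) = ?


Expand and collect like terms; reduce coefficients mod 3:
x^0: 0·1 = 0 ≡ 0 (mod 3)
x^1: 0·1 + 1·1 = 1 ≡ 1 (mod 3)
x^2: 1·1 = 1 ≡ 1 (mod 3)
Result: x + x^2

f · g = x + x^2


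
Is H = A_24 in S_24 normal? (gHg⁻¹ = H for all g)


H = A_24 in S_24
A_24 has index 2 in S_24, and every subgroup of index 2 is normal

Yes, normal subgroup


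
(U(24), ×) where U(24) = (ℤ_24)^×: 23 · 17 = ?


Operation: multiplication mod 24
23 · 17 = (a × b) mod 24 with a = 23, b = 17

23 · 17 = 7


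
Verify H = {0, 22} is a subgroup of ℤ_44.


Subgroup test for H = {0, 22} in (ℤ_44, +):
(1) 0 ∈ H? Yes
(2) Closure: for all a,b ∈ H, (a+b) mod 44 ∈ H? Yes
(3) Inverses: for all a ∈ H, -a mod 44 ∈ H? Yes

Yes, H is a subgroup of ℤ_44


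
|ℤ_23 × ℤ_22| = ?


|A × B| = |A| · |B|
|ℤ_23 × ℤ_22| = 23 × 22 = 506

|ℤ_23 × ℤ_22| = 506


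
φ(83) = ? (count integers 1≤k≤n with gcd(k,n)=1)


Factor n: 83 = 83
φ(n) = n · ∏(1 - 1/p) over distinct primes p | n
φ(83) = 83 · (1 - 1/83) = 82

φ(83) = 82


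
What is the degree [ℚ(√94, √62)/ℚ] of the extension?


[ℚ(√94,√62):ℚ] = [ℚ(√94,√62):ℚ(√94)]·[ℚ(√94):ℚ] = 2·2 = 4

[ℚ(√94, √62)/ℚ] = 4


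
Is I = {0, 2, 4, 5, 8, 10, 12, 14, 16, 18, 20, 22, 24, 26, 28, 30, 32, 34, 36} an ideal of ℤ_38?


Check ideal conditions for I = {0, 2, 4, 5, 8, 10, 12, 14, 16, 18, 20, 22, 24, 26, 28, 30, 32, 34, 36} in ℤ_38:
(1) I is an additive subgroup? No
(2) For r ∈ ℤ_38 and a ∈ I: r·a ∈ I? No  [counterexample: r=2, a=22, r·a mod 38 = 6 ∉ I]

No, I is not an ideal of ℤ_38


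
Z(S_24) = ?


Z(G) = {g ∈ G | gx = xg for all x ∈ G}
S_n is non-abelian for n ≥ 3; Z(S_24) is trivial

Z(S_24) = {e}


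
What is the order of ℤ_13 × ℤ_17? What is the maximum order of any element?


|ℤ_13 × ℤ_17| = 13 × 17 = 221
Max element order = lcm(13,17) = 221
Cyclic? Yes (gcd=1)

|ℤ_13×ℤ_17| = 221, max element order = 221


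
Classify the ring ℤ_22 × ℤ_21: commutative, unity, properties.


Direct product ring; commutative with unity (1,1); but (1,0)·(0,1) = (0,0) gives zero divisors, so not an integral domain
Commutative: Yes
Integral domain: No
Has unity: Yes

ℤ_22 × ℤ_21: Commutative=Yes, Unity=Yes


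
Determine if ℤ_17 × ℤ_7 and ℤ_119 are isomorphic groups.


Comparing ℤ_17 × ℤ_7 and ℤ_119:
gcd(17,7) = 1, so ℤ_17 × ℤ_7 ≅ ℤ_119 (CRT)

Yes, ℤ_17 × ℤ_7 ≅ ℤ_119


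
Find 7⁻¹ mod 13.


Use the extended Euclidean algorithm to write 1 = 7·s + 13·t; then s mod 13 is the inverse.
Euclidean algorithm:
  7 = 0·13 + 7
  13 = 1·7 + 6
  7 = 1·6 + 1
  6 = 6·1 + 0
gcd(7,13) = 1
Back-substitution gives: 7·(2) + 13·(-1) = 1
So 7⁻¹ ≡ 2 ≡ 2 (mod 13)
Check: 7 × 2 = 14 ≡ 1 (mod 13) ✓

7⁻¹ ≡ 2 (mod 13)


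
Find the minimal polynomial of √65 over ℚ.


√65 satisfies x² - 65 = 0, irreducible over ℚ since 65 is squarefree

Minimal polynomial: x² - 65


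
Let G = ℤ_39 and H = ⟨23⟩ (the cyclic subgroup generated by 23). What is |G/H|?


|⟨23⟩| = n / gcd(23, 39) = 39 / 1 = 39
H is normal (ℤ_39 is abelian).
|G/H| = |G| / |H| = 39 / 39 = 1

|G/H| = 1


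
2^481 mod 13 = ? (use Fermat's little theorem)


Fermat's little theorem: if p is prime and gcd(a,p)=1, then a^(p-1) ≡ 1 (mod p)
p = 13 is prime, gcd(2,13) = 1
Reduce exponent: 481 mod 12 = 1
So 2^481 ≡ 2^1 (mod 13)
2^1 mod 13 = 2

2^481 ≡ 2 (mod 13)


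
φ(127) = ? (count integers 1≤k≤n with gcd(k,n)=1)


Factor n: 127 = 127
φ(n) = n · ∏(1 - 1/p) over distinct primes p | n
φ(127) = 127 · (1 - 1/127) = 126

φ(127) = 126


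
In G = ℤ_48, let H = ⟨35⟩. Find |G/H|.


|⟨35⟩| = n / gcd(35, 48) = 48 / 1 = 48
H is normal (ℤ_48 is abelian).
|G/H| = |G| / |H| = 48 / 48 = 1

|G/H| = 1


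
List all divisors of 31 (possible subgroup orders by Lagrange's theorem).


Lagrange's theorem: |H| divides |G|
|G| = 31
Divisors of 31: 1, 31

Possible subgroup orders: {1, 31}


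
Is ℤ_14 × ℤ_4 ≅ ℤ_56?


Comparing ℤ_14 × ℤ_4 and ℤ_56:
gcd(14,4) = 2 ≠ 1. Max element order in ℤ_14×ℤ_4 is lcm(14,4) = 28 < 56, so it has no element of order 56

No, ℤ_14 × ℤ_4 ≇ ℤ_56


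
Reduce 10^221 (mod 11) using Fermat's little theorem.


Fermat's little theorem: if p is prime and gcd(a,p)=1, then a^(p-1) ≡ 1 (mod p)
p = 11 is prime, gcd(10,11) = 1
Reduce exponent: 221 mod 10 = 1
So 10^221 ≡ 10^1 (mod 11)
10^1 mod 11 = 10

10^221 ≡ 10 (mod 11)


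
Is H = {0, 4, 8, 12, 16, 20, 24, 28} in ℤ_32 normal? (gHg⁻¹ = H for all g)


H = {0, 4, 8, 12, 16, 20, 24, 28} in ℤ_32
ℤ_32 is abelian; every subgroup of an abelian group is normal

Yes, normal subgroup


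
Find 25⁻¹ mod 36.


Use the extended Euclidean algorithm to write 1 = 25·s + 36·t; then s mod 36 is the inverse.
Euclidean algorithm:
  25 = 0·36 + 25
  36 = 1·25 + 11
  25 = 2·11 + 3
  11 = 3·3 + 2
  3 = 1·2 + 1
  2 = 2·1 + 0
gcd(25,36) = 1
Back-substitution gives: 25·(13) + 36·(-9) = 1
So 25⁻¹ ≡ 13 ≡ 13 (mod 36)
Check: 25 × 13 = 325 ≡ 1 (mod 36) ✓

25⁻¹ ≡ 13 (mod 36)


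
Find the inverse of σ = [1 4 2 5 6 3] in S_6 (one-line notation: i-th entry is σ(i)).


To find σ⁻¹, swap domain and range:
σ(1) = 1 → σ⁻¹(1) = 1
σ(2) = 4 → σ⁻¹(4) = 2
σ(3) = 2 → σ⁻¹(2) = 3
σ(4) = 5 → σ⁻¹(5) = 4
σ(5) = 6 → σ⁻¹(6) = 5
σ(6) = 3 → σ⁻¹(3) = 6

σ⁻¹ = [1 3 6 2 4 5]


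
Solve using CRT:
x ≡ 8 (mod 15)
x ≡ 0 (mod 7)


m₁ = 15, m₂ = 7, gcd = 1, so CRT applies. M = m₁·m₂ = 105
Let M₁ = M/m₁ = 7, M₂ = M/m₂ = 15
Find y₁ ≡ M₁⁻¹ (mod m₁): 7⁻¹ ≡ 13 (mod 15)
Find y₂ ≡ M₂⁻¹ (mod m₂): 15⁻¹ ≡ 1 (mod 7)
x = a₁·M₁·y₁ + a₂·M₂·y₂ = 8·7·13 + 0·15·1 = 728
Reduce mod 105: x ≡ 98
Check: 98 mod 15 = 8 ✓, 98 mod 7 = 0 ✓

x ≡ 98 (mod 105)


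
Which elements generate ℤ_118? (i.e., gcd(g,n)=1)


g generates ℤ_n iff gcd(g,n) = 1
Prime factors of 118: 2, 59
Generators are g ∈ {1,...,117} not divisible by any of these primes.
Generators: {1, 3, 5, 7, 9, 11, 13, 15, 17, 19, 21, 23, 25, 27, 29, 31, 33, 35, 37, 39, 41, 43, 45, 47, 49, 51, 53, 55, 57, 61, 63, 65, 67, 69, 71, 73, 75, 77, 79, 81, 83, 85, 87, 89, 91, 93, 95, 97, 99, 101, 103, 105, 107, 109, 111, 113, 115, 117}
Number of generators = φ(118) = 58

Generators of ℤ_118 = {1, 3, 5, 7, 9, 11, 13, 15, 17, 19, 21, 23, 25, 27, 29, 31, 33, 35, 37, 39, 41, 43, 45, 47, 49, 51, 53, 55, 57, 61, 63, 65, 67, 69, 71, 73, 75, 77, 79, 81, 83, 85, 87, 89, 91, 93, 95, 97, 99, 101, 103, 105, 107, 109, 111, 113, 115, 117}


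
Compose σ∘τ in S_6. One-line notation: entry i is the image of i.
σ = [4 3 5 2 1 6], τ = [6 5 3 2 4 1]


σ∘τ: apply τ first, then σ
1 →τ 6 →σ 6
2 →τ 5 →σ 1
3 →τ 3 →σ 5
4 →τ 2 →σ 3
5 →τ 4 →σ 2
6 →τ 1 →σ 4

σ∘τ = [6 1 5 3 2 4]


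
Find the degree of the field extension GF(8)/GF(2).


GF(8) = GF(2^3), so the extension degree is 3

[GF(8)/GF(2)] = 3


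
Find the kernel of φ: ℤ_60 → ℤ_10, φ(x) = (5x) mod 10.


Kernel = preimage of identity
ker(φ) = {x ∈ ℤ_60 : 5x ≡ 0 (mod 10)}. Since 10 | 60, φ is well-defined. The kernel is the cyclic subgroup ⟨2⟩ of ℤ_60 (order 30), i.e. {0, 2, 4, 6, 8, 10, 12, 14, 16, 18, 20, 22, 24, 26, 28, 30, 32, 34, 36, 38, 40, 42, 44, 46, 48, 50, 52, 54, 56, 58}

ker(φ) = {0, 2, 4, 6, 8, 10, 12, 14, 16, 18, 20, 22, 24, 26, 28, 30, 32, 34, 36, 38, 40, 42, 44, 46, 48, 50, 52, 54, 56, 58}


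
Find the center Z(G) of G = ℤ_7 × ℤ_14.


Z(G) = {g ∈ G | gx = xg for all x ∈ G}
Direct product of abelian groups is abelian, so Z(G) = G

Z(ℤ_7 × ℤ_14) = ℤ_7 × ℤ_14


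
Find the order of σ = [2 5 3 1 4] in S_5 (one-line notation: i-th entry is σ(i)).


Cycle decomposition: (1 2 5 4)
Cycle lengths: 4
Order = lcm(4) = 4

ord(σ) = 4


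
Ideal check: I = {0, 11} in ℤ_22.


Check ideal conditions for I = {0, 11} in ℤ_22:
(1) I is an additive subgroup? Yes
(2) For r ∈ ℤ_22 and a ∈ I: r·a ∈ I? Yes

Yes, I is an ideal of ℤ_22


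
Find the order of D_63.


|D_n| = 2n (n rotations and n reflections)
|D_63| = 2×63 = 126

|D_63| = 126


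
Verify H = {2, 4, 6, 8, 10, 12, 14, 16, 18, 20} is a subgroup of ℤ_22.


Subgroup test for H = {2, 4, 6, 8, 10, 12, 14, 16, 18, 20} in (ℤ_22, +):
(1) 0 ∈ H? No
(2) Closure: for all a,b ∈ H, (a+b) mod 22 ∈ H? No  [counterexample: 2 + 20 = 0 ∉ H]
(3) Inverses: for all a ∈ H, -a mod 22 ∈ H? Yes

No, H is not a subgroup of ℤ_22


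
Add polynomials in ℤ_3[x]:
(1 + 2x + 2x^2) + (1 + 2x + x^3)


Add coefficients mod 3:
x^0: 1 + 1 = 2 (mod 3)
x^1: 2 + 2 = 1 (mod 3)
x^2: 2 + 0 = 2 (mod 3)
x^3: 0 + 1 = 1 (mod 3)
Result: 2 + x + 2x^2 + x^3

f + g = 2 + x + 2x^2 + x^3


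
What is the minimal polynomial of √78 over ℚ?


√78 satisfies x² - 78 = 0, irreducible over ℚ since 78 is squarefree

Minimal polynomial: x² - 78


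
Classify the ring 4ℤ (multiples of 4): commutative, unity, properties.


4ℤ is a commutative ring under +,× but has no multiplicative identity (1 ∉ 4ℤ); it has no zero divisors, but without unity it is not an integral domain
Commutative: Yes
Integral domain: No
Has unity: No

4ℤ (multiples of 4): Commutative=Yes, Unity=No


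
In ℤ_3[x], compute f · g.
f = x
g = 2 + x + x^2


Expand and collect like terms; reduce coefficients mod 3:
x^0: 0·2 = 0 ≡ 0 (mod 3)
x^1: 0·1 + 1·2 = 2 ≡ 2 (mod 3)
x^2: 0·1 + 1·1 = 1 ≡ 1 (mod 3)
x^3: 1·1 = 1 ≡ 1 (mod 3)
Result: 2x + x^2 + x^3

f · g = 2x + x^2 + x^3


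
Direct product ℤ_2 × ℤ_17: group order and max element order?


|ℤ_2 × ℤ_17| = 2 × 17 = 34
Max element order = lcm(2,17) = 34
Cyclic? Yes (gcd=1)

|ℤ_2×ℤ_17| = 34, max element order = 34


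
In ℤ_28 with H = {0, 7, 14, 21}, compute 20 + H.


20 + H = {20 + h (mod 28) : h ∈ H}
20+0=20, 20+7=27, 20+14=6, 20+21=13
20 + H = {6, 13, 20, 27} = 6 + H

20 + H = {6, 13, 20, 27}


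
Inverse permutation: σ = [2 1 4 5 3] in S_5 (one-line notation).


To find σ⁻¹, swap domain and range:
σ(1) = 2 → σ⁻¹(2) = 1
σ(2) = 1 → σ⁻¹(1) = 2
σ(3) = 4 → σ⁻¹(4) = 3
σ(4) = 5 → σ⁻¹(5) = 4
σ(5) = 3 → σ⁻¹(3) = 5

σ⁻¹ = [2 1 5 3 4]


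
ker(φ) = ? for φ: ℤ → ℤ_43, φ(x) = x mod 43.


Kernel = preimage of identity
ker(φ) = {x ∈ ℤ : x ≡ 0 (mod 43)} = 43ℤ = {0, ±43, ±86, ...}

ker(φ) = 43ℤ


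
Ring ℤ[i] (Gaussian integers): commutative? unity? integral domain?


ℤ[i] is a commutative integral domain with unity 1 (in fact a Euclidean domain)
Commutative: Yes
Integral domain: Yes
Has unity: Yes

ℤ[i] (Gaussian integers): Commutative=Yes, Unity=Yes


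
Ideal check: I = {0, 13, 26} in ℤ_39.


Check ideal conditions for I = {0, 13, 26} in ℤ_39:
(1) I is an additive subgroup? Yes
(2) For r ∈ ℤ_39 and a ∈ I: r·a ∈ I? Yes

Yes, I is an ideal of ℤ_39


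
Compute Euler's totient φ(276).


Factor n: 276 = 2^2 × 3 × 23
φ(n) = n · ∏(1 - 1/p) over distinct primes p | n
φ(276) = 276 · (1 - 1/2) · (1 - 1/3) · (1 - 1/23) = 88

φ(276) = 88


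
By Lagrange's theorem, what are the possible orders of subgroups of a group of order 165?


Lagrange's theorem: |H| divides |G|
|G| = 165
Divisors of 165: 1, 3, 5, 11, 15, 33, 55, 165

Possible subgroup orders: {1, 3, 5, 11, 15, 33, 55, 165}


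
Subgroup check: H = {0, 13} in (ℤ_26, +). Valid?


Subgroup test for H = {0, 13} in (ℤ_26, +):
(1) 0 ∈ H? Yes
(2) Closure: for all a,b ∈ H, (a+b) mod 26 ∈ H? Yes
(3) Inverses: for all a ∈ H, -a mod 26 ∈ H? Yes

Yes, H is a subgroup of ℤ_26


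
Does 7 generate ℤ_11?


g generates ℤ_n iff gcd(g, n) = 1
gcd(7, 11) = 1
Since gcd = 1, 7 is a generator.

Yes, 7 generates ℤ_11


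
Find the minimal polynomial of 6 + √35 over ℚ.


Let α = 6 + √35. Then α - 6 = √35, so (α - 6)² = 35, giving α² - 12α + 1 = 0. Degree 2 and α ∉ ℚ, so this is the minimal polynomial.

Minimal polynomial: x² - 12x + 1


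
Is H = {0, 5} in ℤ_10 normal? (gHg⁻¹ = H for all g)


H = {0, 5} in ℤ_10
ℤ_10 is abelian; every subgroup of an abelian group is normal

Yes, normal subgroup


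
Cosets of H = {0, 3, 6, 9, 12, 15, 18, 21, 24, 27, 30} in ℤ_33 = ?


H = {0, 3, 6, 9, 12, 15, 18, 21, 24, 27, 30}, |H| = 11
Number of cosets = |G|/|H| = 33/11 = 3
0 + H = {0, 3, 6, 9, 12, 15, 18, 21, 24, 27, 30}
1 + H = {1, 4, 7, 10, 13, 16, 19, 22, 25, 28, 31}
2 + H = {2, 5, 8, 11, 14, 17, 20, 23, 26, 29, 32}

Cosets: 0+H={0,3,6,9,12,15,18,21,24,27,30}; 1+H={1,4,7,10,13,16,19,22,25,28,31}; 2+H={2,5,8,11,14,17,20,23,26,29,32}


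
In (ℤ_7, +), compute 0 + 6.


Operation: addition mod 7
0 + 6 = (a + b) mod 7 with a = 0, b = 6

0 + 6 = 6


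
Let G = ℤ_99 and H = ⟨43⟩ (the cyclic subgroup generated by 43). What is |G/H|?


|⟨43⟩| = n / gcd(43, 99) = 99 / 1 = 99
H is normal (ℤ_99 is abelian).
|G/H| = |G| / |H| = 99 / 99 = 1

|G/H| = 1


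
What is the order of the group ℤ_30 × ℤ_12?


|A × B| = |A| · |B|
|ℤ_30 × ℤ_12| = 30 × 12 = 360

|ℤ_30 × ℤ_12| = 360


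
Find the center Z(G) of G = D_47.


Z(G) = {g ∈ G | gx = xg for all x ∈ G}
For odd n, Z(D_n) = {e}: no nontrivial rotation commutes with all reflections

Z(D_47) = {e}


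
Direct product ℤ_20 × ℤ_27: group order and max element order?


|ℤ_20 × ℤ_27| = 20 × 27 = 540
Max element order = lcm(20,27) = 540
Cyclic? Yes (gcd=1)

|ℤ_20×ℤ_27| = 540, max element order = 540


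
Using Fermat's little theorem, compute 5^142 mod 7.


Fermat's little theorem: if p is prime and gcd(a,p)=1, then a^(p-1) ≡ 1 (mod p)
p = 7 is prime, gcd(5,7) = 1
Reduce exponent: 142 mod 6 = 4
So 5^142 ≡ 5^4 (mod 7)
5^4 mod 7 = 2

5^142 ≡ 2 (mod 7)


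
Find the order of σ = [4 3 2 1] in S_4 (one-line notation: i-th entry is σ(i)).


Cycle decomposition: (1 4) (2 3)
Cycle lengths: 2, 2
Order = lcm(2, 2) = 2

ord(σ) = 2


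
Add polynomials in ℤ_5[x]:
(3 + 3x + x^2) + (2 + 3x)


Add coefficients mod 5:
x^0: 3 + 2 = 0 (mod 5)
x^1: 3 + 3 = 1 (mod 5)
x^2: 1 + 0 = 1 (mod 5)
Result: x + x^2

f + g = x + x^2


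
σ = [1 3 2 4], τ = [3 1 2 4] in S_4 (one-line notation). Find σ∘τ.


σ∘τ: apply τ first, then σ
1 →τ 3 →σ 2
2 →τ 1 →σ 1
3 →τ 2 →σ 3
4 →τ 4 →σ 4

σ∘τ = [2 1 3 4]


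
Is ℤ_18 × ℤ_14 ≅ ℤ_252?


Comparing ℤ_18 × ℤ_14 and ℤ_252:
gcd(18,14) = 2 ≠ 1. Max element order in ℤ_18×ℤ_14 is lcm(18,14) = 126 < 252, so it has no element of order 252

No, ℤ_18 × ℤ_14 ≇ ℤ_252


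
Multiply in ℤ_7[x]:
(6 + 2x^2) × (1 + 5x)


Expand and collect like terms; reduce coefficients mod 7:
x^0: 6·1 = 6 ≡ 6 (mod 7)
x^1: 6·5 + 0·1 = 30 ≡ 2 (mod 7)
x^2: 0·5 + 2·1 = 2 ≡ 2 (mod 7)
x^3: 2·5 = 10 ≡ 3 (mod 7)
Result: 6 + 2x + 2x^2 + 3x^3

f · g = 6 + 2x + 2x^2 + 3x^3


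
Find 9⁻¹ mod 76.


Use the extended Euclidean algorithm to write 1 = 9·s + 76·t; then s mod 76 is the inverse.
Euclidean algorithm:
  9 = 0·76 + 9
  76 = 8·9 + 4
  9 = 2·4 + 1
  4 = 4·1 + 0
gcd(9,76) = 1
Back-substitution gives: 9·(17) + 76·(-2) = 1
So 9⁻¹ ≡ 17 ≡ 17 (mod 76)
Check: 9 × 17 = 153 ≡ 1 (mod 76) ✓

9⁻¹ ≡ 17 (mod 76)


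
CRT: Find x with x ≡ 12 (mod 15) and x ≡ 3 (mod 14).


m₁ = 15, m₂ = 14, gcd = 1, so CRT applies. M = m₁·m₂ = 210
Let M₁ = M/m₁ = 14, M₂ = M/m₂ = 15
Find y₁ ≡ M₁⁻¹ (mod m₁): 14⁻¹ ≡ 14 (mod 15)
Find y₂ ≡ M₂⁻¹ (mod m₂): 15⁻¹ ≡ 1 (mod 14)
x = a₁·M₁·y₁ + a₂·M₂·y₂ = 12·14·14 + 3·15·1 = 2397
Reduce mod 210: x ≡ 87
Check: 87 mod 15 = 12 ✓, 87 mod 14 = 3 ✓

x ≡ 87 (mod 210)


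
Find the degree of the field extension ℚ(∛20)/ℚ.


∛20 has minimal polynomial x³ - 20 (irreducible over ℚ since 20 is not a perfect cube)

[ℚ(∛20)/ℚ] = 3


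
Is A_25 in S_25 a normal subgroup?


H = A_25 in S_25
A_25 has index 2 in S_25, and every subgroup of index 2 is normal

Yes, normal subgroup


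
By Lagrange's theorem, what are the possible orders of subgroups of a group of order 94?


Lagrange's theorem: |H| divides |G|
|G| = 94
Divisors of 94: 1, 2, 47, 94

Possible subgroup orders: {1, 2, 47, 94}
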